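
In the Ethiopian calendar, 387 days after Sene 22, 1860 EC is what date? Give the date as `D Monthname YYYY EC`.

The starting date is JDN 2403512; 2403512 + 387 = 2403899.
JDN 2403899 corresponds to 14 Hamle 1861 EC.

14 Hamle 1861 EC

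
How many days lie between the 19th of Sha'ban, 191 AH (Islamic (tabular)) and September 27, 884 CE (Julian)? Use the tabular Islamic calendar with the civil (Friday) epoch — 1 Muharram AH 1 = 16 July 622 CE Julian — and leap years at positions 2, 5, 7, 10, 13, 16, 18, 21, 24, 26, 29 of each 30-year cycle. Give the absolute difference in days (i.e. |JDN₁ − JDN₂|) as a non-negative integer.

JDN of the first date = 2015995.
JDN of the second date = 2044209.
|2044209 − 2015995| = 28214.

28214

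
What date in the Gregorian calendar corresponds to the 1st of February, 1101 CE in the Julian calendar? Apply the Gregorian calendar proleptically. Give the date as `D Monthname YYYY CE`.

The Julian–Gregorian offset here is 7 days (Julian trailing).
1 February 1101 Julian + 7 days → 8 February 1101 Gregorian.

8 February 1101 CE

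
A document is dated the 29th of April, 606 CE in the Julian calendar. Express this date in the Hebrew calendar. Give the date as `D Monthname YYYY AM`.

Both dates share Julian Day Number 1942518; in the Hebrew calendar that is 16 Iyar 4366 AM.

16 Iyar 4366 AM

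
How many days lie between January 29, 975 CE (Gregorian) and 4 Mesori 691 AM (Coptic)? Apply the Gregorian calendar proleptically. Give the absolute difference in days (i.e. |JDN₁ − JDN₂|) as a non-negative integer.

First date → JDN 2077200; second date → JDN 2077385.
The interval is |2077200 − 2077385| = 185 days.

185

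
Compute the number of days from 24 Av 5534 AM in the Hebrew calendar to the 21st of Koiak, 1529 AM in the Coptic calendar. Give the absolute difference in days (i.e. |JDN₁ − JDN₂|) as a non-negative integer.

14029

JDN of the first date = 2369213.
JDN of the second date = 2383242.
|2383242 − 2369213| = 14029.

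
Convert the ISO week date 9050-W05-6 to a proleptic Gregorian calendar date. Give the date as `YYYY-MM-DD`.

ISO week 1 of 9050 is the week containing the first Thursday of 9050.
Week 5, day 6 (Saturday) lands on 9050-02-02.

9050-02-02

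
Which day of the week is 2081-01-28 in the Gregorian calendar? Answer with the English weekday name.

Tuesday

Since JDN mod 7 = 1 (0 = Monday), the day is Tuesday.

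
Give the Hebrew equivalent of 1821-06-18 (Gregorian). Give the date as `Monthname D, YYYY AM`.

Julian Day Number of the source date = 2386335.
Converting JDN 2386335 to the Hebrew calendar gives 18 Sivan 5581 AM.

Sivan 18, 5581 AM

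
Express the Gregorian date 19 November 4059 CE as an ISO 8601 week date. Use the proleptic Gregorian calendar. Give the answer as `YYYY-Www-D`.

4059-W47-3

The weekday is Wednesday (ISO weekday 3).
That Wednesday belongs to ISO week 47 of ISO year 4059.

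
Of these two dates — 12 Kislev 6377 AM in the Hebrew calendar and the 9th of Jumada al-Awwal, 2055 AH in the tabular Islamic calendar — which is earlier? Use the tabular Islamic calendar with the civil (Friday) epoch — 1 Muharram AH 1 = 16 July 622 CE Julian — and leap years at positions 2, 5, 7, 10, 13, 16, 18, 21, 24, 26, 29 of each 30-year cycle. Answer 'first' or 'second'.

First date → JDN 2676881; second date → JDN 2676435.
JDN 2676435 < JDN 2676881, so the second date is earlier.

second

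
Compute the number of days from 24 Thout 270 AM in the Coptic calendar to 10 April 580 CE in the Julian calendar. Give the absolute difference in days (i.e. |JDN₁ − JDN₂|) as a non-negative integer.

9698

First date → JDN 1923305; second date → JDN 1933003.
The interval is |1923305 − 1933003| = 9698 days.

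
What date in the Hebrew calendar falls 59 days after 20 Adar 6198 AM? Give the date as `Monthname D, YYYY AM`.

JDN of 20 Adar 6198 AM = 2611597.
2611597 + 59 = 2611656.
JDN 2611656 in the Hebrew calendar is Iyar 20, 6198 AM.

Iyar 20, 6198 AM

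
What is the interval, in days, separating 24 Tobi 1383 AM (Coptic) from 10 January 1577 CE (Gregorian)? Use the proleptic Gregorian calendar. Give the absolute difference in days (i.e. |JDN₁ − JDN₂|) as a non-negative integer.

First date → JDN 2329948; second date → JDN 2297057.
The interval is |2329948 − 2297057| = 32891 days.

32891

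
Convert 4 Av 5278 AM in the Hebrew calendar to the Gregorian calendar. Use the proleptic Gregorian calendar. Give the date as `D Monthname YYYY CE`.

Both dates share Julian Day Number 2275700; in the Gregorian calendar that is 22 July 1518 CE.

22 July 1518 CE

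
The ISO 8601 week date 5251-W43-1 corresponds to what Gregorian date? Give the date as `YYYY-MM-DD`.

ISO week 1 of 5251 is the week containing the first Thursday of 5251.
Week 43, day 1 (Monday) lands on 5251-10-23.

5251-10-23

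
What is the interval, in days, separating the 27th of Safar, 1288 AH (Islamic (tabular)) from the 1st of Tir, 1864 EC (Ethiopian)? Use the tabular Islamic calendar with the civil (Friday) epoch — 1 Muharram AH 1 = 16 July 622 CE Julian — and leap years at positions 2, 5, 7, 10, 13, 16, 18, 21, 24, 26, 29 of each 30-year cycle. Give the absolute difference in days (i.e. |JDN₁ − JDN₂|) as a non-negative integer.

236

JDN of the first date = 2404566.
JDN of the second date = 2404802.
|2404802 − 2404566| = 236.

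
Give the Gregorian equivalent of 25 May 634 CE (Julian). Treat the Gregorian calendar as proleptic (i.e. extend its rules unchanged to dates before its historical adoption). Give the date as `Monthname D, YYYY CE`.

The Julian–Gregorian offset here is 3 days (Julian trailing).
25 May 634 Julian + 3 days → 28 May 634 Gregorian.

May 28, 634 CE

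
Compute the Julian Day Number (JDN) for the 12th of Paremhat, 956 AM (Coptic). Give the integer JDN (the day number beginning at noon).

2174035

In the proleptic Gregorian calendar the same day is 15 March 1240.
JDN 2400001 is 17 November 1858 CE (Gregorian), MJD 0; the target day is −225966 days from there, so JDN = 2174035.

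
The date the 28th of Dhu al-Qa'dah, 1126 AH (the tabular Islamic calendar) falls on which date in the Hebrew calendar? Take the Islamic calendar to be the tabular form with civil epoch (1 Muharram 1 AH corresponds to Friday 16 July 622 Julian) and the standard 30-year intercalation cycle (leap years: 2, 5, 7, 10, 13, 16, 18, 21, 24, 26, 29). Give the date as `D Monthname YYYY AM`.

28 Kislev 5475 AM

Both dates share Julian Day Number 2347424; in the Hebrew calendar that is 28 Kislev 5475 AM.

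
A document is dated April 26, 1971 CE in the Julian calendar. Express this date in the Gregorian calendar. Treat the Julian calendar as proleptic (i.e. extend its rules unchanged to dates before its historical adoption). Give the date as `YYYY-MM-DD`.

1971-05-09

For dates in this range the Gregorian date is 13 days ahead of the Julian.
26 April 1971 Julian + 13 days → 9 May 1971 Gregorian.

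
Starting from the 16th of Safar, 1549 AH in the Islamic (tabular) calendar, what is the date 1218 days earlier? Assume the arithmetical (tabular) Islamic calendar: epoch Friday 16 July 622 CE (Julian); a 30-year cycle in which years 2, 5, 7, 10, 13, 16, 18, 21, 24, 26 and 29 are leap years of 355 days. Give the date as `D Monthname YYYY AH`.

Counting 1218 days back from JDN 2497045 reaches JDN 2495827, which is 10 Ramadan 1545 AH.

10 Ramadan 1545 AH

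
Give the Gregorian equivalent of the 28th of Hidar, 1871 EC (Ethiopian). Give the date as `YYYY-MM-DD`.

1878-12-06

Julian Day Number of the source date = 2407325.
Converting JDN 2407325 to the Gregorian calendar gives 6 December 1878 CE.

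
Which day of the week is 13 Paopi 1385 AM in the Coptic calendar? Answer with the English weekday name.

Equivalently 20 October 1668 Gregorian, JDN 2330578.
Since JDN mod 7 = 5 (0 = Monday), the day is Saturday.

Saturday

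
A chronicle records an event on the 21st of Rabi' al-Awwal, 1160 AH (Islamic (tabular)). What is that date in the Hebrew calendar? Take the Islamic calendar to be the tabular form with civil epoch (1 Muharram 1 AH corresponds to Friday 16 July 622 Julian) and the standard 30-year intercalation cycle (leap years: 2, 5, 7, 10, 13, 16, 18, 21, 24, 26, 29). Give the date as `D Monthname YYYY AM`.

22 Nisan 5507 AM

Julian Day Number of the source date = 2359230.
Converting JDN 2359230 to the Hebrew calendar gives 22 Nisan 5507 AM.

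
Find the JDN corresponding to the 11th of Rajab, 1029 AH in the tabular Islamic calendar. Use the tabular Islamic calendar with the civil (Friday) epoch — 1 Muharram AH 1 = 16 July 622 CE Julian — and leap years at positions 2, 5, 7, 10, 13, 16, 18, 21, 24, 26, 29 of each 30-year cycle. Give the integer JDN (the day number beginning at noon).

2312916

Equivalently 12 June 1620 (Gregorian).
JDN 2400001 is 17 November 1858 CE (Gregorian), MJD 0; the target day is −87085 days from there, so JDN = 2312916.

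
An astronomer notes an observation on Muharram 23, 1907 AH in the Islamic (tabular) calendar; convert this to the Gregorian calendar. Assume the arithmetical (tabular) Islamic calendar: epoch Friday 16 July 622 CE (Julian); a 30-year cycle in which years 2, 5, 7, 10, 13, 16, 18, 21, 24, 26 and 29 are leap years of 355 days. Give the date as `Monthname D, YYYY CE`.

November 7, 2471 CE

Julian Day Number of the source date = 2623885.
Converting JDN 2623885 to the Gregorian calendar gives 7 November 2471 CE.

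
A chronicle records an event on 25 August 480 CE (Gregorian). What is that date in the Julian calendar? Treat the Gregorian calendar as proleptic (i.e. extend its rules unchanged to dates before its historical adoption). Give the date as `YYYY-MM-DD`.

For dates in this range the Gregorian date is 1 day ahead of the Julian.
25 August 480 Gregorian − 1 day → 24 August 480 Julian.

0480-08-24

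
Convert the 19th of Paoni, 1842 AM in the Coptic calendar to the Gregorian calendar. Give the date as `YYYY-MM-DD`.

Julian Day Number of the source date = 2497743.
Converting JDN 2497743 to the Gregorian calendar gives 27 June 2126 CE.

2126-06-27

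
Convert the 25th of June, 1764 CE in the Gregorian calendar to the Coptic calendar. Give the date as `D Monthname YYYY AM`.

Both dates share Julian Day Number 2365524; in the Coptic calendar that is 20 Paoni 1480 AM.

20 Paoni 1480 AM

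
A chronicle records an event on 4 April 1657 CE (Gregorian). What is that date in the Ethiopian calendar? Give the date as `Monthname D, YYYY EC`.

Julian Day Number of the source date = 2326361.
Converting JDN 2326361 to the Ethiopian calendar gives 29 Megabit 1649 EC.

Megabit 29, 1649 EC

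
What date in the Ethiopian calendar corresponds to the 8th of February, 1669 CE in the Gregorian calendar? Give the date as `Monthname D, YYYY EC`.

Yekatit 4, 1661 EC

Both dates share Julian Day Number 2330689; in the Ethiopian calendar that is 4 Yekatit 1661 EC.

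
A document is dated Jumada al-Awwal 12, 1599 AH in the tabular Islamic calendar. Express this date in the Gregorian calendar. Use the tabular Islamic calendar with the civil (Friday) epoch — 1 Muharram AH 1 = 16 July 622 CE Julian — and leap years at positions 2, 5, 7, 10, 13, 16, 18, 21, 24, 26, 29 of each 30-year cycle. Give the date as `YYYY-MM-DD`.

Both dates share Julian Day Number 2514847; in the Gregorian calendar that is 25 April 2173 CE.

2173-04-25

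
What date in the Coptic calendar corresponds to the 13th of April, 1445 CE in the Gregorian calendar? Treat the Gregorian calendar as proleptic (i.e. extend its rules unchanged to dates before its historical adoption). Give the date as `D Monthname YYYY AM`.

Julian Day Number of the source date = 2248938.
Converting JDN 2248938 to the Coptic calendar gives 9 Parmouti 1161 AM.

9 Parmouti 1161 AM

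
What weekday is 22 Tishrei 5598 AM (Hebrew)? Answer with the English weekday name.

Saturday

This is JDN 2392304 (21 October 1837 Gregorian).
JDN 2392304 mod 7 = 5, and JDN 0 was a Monday, so this is a Saturday.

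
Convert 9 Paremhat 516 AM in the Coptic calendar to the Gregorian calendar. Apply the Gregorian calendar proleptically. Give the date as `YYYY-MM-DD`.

Julian Day Number of the source date = 2013322.
Converting JDN 2013322 to the Gregorian calendar gives 9 March 800 CE.

0800-03-09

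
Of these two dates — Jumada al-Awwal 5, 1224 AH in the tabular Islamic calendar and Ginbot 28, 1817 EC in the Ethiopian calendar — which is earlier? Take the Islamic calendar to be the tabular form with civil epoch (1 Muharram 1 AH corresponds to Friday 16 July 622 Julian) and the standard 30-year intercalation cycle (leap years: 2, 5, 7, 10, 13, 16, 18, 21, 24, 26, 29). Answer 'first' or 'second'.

Converting both to JDN: 2381952 vs 2387782; the smaller is the first.

first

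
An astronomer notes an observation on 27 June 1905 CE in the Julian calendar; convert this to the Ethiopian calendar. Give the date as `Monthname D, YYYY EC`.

Julian Day Number of the source date = 2417037.
Converting JDN 2417037 to the Ethiopian calendar gives 3 Hamle 1897 EC.

Hamle 3, 1897 EC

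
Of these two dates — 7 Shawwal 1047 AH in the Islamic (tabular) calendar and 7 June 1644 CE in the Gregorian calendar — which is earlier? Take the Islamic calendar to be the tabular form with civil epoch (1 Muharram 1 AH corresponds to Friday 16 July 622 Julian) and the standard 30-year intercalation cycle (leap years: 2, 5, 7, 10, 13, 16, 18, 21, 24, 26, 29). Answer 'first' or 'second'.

First date → JDN 2319380; second date → JDN 2321677.
JDN 2319380 < JDN 2321677, so the first date is earlier.

first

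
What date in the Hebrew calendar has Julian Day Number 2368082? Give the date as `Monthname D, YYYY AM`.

JDN 2368082 is 27 June 1771 in the Gregorian calendar.
In the Hebrew calendar that day is Tammuz 15, 5531 AM.

Tammuz 15, 5531 AM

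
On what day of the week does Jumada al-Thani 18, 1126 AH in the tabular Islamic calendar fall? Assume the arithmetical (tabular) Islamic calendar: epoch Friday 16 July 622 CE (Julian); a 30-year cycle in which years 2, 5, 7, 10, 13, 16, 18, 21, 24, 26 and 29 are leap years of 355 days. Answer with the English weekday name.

Equivalently 1 July 1714 Gregorian, JDN 2347267.
2347267 ≡ 6 (mod 7); counting from Monday = 0 gives Sunday.

Sunday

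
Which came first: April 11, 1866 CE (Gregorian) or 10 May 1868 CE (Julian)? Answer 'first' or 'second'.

first

Converting both to JDN: 2402703 vs 2403475; the smaller is the first.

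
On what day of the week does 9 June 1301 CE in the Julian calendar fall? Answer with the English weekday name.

In the proleptic Gregorian calendar this is 17 June 1301 (JDN 2196408).
2196408 ≡ 4 (mod 7); counting from Monday = 0 gives Friday.

Friday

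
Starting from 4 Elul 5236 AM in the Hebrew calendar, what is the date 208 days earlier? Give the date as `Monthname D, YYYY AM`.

Adar I 3, 5236 AM

Counting 208 days back from JDN 2260403 reaches JDN 2260195, which is Adar I 3, 5236 AM.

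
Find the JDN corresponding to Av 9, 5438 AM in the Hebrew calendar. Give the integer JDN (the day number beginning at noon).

2334146

In the Gregorian calendar the same day is 28 July 1678.
JDN 2400001 is 17 November 1858 CE (Gregorian), MJD 0; the target day is −65855 days from there, so JDN = 2334146.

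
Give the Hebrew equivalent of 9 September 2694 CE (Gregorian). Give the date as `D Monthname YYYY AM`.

26 Elul 6454 AM

Julian Day Number of the source date = 2705275.
Converting JDN 2705275 to the Hebrew calendar gives 26 Elul 6454 AM.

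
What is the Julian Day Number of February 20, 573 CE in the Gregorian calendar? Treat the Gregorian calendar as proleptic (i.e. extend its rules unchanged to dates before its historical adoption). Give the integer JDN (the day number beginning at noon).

JDN 2299161 is 15 October 1582 CE (Gregorian); the target day is −368766 days from there, so JDN = 1930395.

1930395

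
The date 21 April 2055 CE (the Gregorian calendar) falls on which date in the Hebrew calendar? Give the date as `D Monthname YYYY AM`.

23 Nisan 5815 AM

Both dates share Julian Day Number 2471744; in the Hebrew calendar that is 23 Nisan 5815 AM.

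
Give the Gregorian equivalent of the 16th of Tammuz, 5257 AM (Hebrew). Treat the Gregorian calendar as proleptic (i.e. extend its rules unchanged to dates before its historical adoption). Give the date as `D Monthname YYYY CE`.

25 June 1497 CE

Julian Day Number of the source date = 2268004.
Converting JDN 2268004 to the Gregorian calendar gives 25 June 1497 CE.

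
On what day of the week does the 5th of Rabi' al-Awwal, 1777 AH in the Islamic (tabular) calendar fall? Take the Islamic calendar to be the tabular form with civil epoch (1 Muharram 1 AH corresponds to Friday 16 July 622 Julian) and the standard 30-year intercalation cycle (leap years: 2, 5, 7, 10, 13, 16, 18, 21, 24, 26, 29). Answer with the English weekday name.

Thursday

Equivalently 1 November 2345 Gregorian, JDN 2577858.
2577858 ≡ 3 (mod 7); counting from Monday = 0 gives Thursday.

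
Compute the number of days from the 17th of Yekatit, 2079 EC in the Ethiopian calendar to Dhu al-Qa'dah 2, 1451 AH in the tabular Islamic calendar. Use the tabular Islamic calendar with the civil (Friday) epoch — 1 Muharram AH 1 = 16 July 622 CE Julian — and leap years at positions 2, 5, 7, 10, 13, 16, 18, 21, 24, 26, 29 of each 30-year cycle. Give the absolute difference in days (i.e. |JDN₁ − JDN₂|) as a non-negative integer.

JDN of the first date = 2483376.
JDN of the second date = 2462568.
|2462568 − 2483376| = 20808.

20808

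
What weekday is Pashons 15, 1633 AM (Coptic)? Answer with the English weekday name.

Wednesday

This is JDN 2421372 (23 May 1917 Gregorian).
JDN 2421372 mod 7 = 2, and JDN 0 was a Monday, so this is a Wednesday.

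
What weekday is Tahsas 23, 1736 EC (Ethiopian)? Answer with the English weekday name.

In the Gregorian calendar this is 31 December 1743 (JDN 2358042).
2358042 ≡ 1 (mod 7); counting from Monday = 0 gives Tuesday.

Tuesday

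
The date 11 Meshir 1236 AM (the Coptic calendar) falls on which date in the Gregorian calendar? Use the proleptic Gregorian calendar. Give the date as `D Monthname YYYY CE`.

16 February 1520 CE

Julian Day Number of the source date = 2276274.
Converting JDN 2276274 to the Gregorian calendar gives 16 February 1520 CE.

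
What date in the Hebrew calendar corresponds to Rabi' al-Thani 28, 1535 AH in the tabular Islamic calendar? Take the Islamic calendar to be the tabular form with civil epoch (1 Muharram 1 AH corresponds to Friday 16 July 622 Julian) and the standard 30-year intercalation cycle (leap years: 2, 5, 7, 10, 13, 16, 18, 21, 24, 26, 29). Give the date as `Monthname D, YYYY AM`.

Julian Day Number of the source date = 2492154.
Converting JDN 2492154 to the Hebrew calendar gives 29 Adar I 5871 AM.

Adar I 29, 5871 AM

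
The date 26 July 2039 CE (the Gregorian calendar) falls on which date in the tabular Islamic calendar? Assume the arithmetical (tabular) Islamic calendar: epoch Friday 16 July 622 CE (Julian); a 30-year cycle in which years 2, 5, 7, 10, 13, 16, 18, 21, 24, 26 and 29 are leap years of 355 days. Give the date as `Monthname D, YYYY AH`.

Julian Day Number of the source date = 2465996.
Converting JDN 2465996 to the tabular Islamic calendar gives 5 Rajab 1461 AH.

Rajab 5, 1461 AH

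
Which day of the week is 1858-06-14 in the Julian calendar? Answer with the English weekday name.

Equivalently 26 June 1858 Gregorian, JDN 2399857.
2399857 ≡ 5 (mod 7); counting from Monday = 0 gives Saturday.

Saturday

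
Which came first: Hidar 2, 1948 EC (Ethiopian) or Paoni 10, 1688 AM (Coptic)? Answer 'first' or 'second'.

First date → JDN 2435424; second date → JDN 2441486.
JDN 2435424 < JDN 2441486, so the first date is earlier.

first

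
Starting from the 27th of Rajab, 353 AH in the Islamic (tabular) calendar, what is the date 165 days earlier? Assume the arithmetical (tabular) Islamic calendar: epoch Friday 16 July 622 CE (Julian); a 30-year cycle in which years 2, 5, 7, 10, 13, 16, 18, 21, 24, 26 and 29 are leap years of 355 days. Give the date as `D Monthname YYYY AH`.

9 Safar 353 AH

The starting date is JDN 2073380; 2073380 − 165 = 2073215.
JDN 2073215 corresponds to 9 Safar 353 AH.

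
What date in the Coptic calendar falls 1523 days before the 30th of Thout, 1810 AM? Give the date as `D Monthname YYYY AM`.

The starting date is JDN 2485796; 2485796 − 1523 = 2484273.
JDN 2484273 corresponds to 3 Mesori 1805 AM.

3 Mesori 1805 AM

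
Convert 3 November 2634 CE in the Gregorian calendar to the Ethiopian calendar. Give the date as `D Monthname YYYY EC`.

Julian Day Number of the source date = 2683415.
Converting JDN 2683415 to the Ethiopian calendar gives 19 Tikimt 2627 EC.

19 Tikimt 2627 EC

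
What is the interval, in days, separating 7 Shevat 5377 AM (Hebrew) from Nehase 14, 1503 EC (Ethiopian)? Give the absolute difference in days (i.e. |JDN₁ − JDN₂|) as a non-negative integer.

JDN of the first date = 2311670.
JDN of the second date = 2273169.
|2273169 − 2311670| = 38501.

38501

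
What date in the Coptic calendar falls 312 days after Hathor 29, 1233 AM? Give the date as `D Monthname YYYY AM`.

JDN of Hathor 29, 1233 AM = 2275106.
2275106 + 312 = 2275418.
JDN 2275418 in the Coptic calendar is 6 Paopi 1234 AM.

6 Paopi 1234 AM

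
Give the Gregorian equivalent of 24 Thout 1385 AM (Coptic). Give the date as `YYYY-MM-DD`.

Both dates share Julian Day Number 2330559; in the Gregorian calendar that is 1 October 1668 CE.

1668-10-01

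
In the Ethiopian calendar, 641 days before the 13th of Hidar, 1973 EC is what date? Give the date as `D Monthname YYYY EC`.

The starting date is JDN 2444566; 2444566 − 641 = 2443925.
JDN 2443925 corresponds to 13 Yekatit 1971 EC.

13 Yekatit 1971 EC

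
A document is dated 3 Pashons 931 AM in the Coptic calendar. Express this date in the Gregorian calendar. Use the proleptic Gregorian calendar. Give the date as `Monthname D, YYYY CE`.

May 5, 1215 CE

Julian Day Number of the source date = 2164954.
Converting JDN 2164954 to the Gregorian calendar gives 5 May 1215 CE.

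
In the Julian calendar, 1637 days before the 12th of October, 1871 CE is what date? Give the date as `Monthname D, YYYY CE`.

April 19, 1867 CE

The starting date is JDN 2404725; 2404725 − 1637 = 2403088.
JDN 2403088 corresponds to April 19, 1867 CE.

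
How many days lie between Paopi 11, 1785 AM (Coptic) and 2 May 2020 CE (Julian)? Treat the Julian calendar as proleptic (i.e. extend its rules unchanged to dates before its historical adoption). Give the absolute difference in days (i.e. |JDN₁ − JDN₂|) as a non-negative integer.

JDN of the first date = 2476676.
JDN of the second date = 2458985.
|2458985 − 2476676| = 17691.

17691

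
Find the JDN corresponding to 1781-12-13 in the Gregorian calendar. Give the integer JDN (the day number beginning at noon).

2371904

JDN 2451545 is 1 January 2000 CE (Gregorian); the target day is −79641 days from there, so JDN = 2371904.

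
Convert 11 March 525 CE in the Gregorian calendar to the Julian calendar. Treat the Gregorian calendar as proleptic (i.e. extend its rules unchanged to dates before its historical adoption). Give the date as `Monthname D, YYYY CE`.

March 9, 525 CE

The Julian–Gregorian offset here is 2 days (Julian trailing).
11 March 525 Gregorian − 2 days → 9 March 525 Julian.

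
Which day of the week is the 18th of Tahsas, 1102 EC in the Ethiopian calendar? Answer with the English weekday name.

This is JDN 2126468 (21 December 1109 Gregorian).
JDN 2126468 mod 7 = 1, and JDN 0 was a Monday, so this is a Tuesday.

Tuesday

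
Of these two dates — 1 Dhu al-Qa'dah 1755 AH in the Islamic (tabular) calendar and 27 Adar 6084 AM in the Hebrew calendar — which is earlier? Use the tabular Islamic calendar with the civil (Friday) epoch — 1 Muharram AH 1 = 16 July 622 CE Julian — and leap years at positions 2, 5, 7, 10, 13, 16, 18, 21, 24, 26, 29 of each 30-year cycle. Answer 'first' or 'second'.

second

Converting both to JDN: 2570294 vs 2569966; the smaller is the second.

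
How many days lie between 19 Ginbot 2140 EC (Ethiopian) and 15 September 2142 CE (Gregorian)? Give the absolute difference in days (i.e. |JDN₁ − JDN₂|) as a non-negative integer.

First date → JDN 2505749; second date → JDN 2503667.
The interval is |2505749 − 2503667| = 2082 days.

2082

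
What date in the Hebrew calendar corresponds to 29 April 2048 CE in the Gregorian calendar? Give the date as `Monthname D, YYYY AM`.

Iyar 16, 5808 AM

Both dates share Julian Day Number 2469196; in the Hebrew calendar that is 16 Iyar 5808 AM.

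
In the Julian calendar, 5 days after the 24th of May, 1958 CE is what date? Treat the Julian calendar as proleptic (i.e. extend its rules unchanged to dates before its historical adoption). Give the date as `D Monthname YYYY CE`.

29 May 1958 CE

The starting date is JDN 2436361; 2436361 + 5 = 2436366.
JDN 2436366 corresponds to 29 May 1958 CE.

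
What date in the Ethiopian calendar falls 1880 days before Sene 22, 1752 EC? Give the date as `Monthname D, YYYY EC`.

JDN of Sene 22, 1752 EC = 2364065.
2364065 − 1880 = 2362185.
JDN 2362185 in the Ethiopian calendar is Miyazya 29, 1747 EC.

Miyazya 29, 1747 EC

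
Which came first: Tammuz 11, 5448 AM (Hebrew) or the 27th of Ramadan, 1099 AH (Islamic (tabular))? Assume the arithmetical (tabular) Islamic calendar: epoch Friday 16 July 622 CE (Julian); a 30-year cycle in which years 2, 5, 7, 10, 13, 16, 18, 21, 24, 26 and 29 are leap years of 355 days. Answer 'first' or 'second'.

first

First date → JDN 2337780; second date → JDN 2337797.
JDN 2337780 < JDN 2337797, so the first date is earlier.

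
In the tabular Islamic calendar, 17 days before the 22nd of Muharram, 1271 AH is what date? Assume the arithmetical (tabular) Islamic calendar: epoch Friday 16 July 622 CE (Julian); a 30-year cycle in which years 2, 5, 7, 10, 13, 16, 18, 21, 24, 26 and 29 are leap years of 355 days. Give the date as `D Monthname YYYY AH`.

The starting date is JDN 2398507; 2398507 − 17 = 2398490.
JDN 2398490 corresponds to 5 Muharram 1271 AH.

5 Muharram 1271 AH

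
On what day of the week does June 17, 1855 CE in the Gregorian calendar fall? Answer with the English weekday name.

JDN 2398752 mod 7 = 6, and JDN 0 was a Monday, so this is a Sunday.

Sunday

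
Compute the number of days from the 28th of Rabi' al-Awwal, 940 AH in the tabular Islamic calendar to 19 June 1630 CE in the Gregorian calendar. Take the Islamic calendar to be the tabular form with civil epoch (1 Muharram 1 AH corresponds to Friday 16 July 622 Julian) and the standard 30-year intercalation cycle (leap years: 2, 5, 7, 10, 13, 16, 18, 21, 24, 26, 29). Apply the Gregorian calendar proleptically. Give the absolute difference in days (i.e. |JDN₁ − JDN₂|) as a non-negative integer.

35299

JDN of the first date = 2281276.
JDN of the second date = 2316575.
|2316575 − 2281276| = 35299.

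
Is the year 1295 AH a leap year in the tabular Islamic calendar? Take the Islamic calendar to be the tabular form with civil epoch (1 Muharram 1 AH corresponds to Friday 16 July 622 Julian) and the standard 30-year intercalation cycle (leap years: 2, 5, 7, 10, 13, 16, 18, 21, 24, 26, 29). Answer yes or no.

yes

Year 1295 AH is year 5 of its 30-year cycle; leap positions are 2, 5, 7, 10, 13, 16, 18, 21, 24, 26, 29, so it is a leap year (355 days).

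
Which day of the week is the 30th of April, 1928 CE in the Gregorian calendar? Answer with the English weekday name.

2425367 ≡ 0 (mod 7); counting from Monday = 0 gives Monday.

Monday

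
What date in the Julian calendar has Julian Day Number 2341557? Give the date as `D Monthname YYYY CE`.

The Gregorian equivalent of JDN 2341557 is 11 November 1698.
In the Julian calendar that day is 1 November 1698 CE.

1 November 1698 CE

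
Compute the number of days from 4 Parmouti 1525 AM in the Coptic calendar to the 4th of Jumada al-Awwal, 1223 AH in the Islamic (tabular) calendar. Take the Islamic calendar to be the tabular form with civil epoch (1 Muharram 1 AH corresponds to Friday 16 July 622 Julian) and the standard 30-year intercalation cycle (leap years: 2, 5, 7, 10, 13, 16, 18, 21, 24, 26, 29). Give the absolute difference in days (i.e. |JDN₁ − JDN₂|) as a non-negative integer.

First date → JDN 2381884; second date → JDN 2381597.
The interval is |2381884 − 2381597| = 287 days.

287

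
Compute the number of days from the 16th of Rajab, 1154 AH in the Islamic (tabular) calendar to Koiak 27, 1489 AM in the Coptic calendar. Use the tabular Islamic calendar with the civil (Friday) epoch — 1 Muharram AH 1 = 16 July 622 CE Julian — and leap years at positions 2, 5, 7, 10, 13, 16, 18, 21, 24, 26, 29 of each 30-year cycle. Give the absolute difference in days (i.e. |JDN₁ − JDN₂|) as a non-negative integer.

JDN of the first date = 2357217.
JDN of the second date = 2368638.
|2368638 − 2357217| = 11421.

11421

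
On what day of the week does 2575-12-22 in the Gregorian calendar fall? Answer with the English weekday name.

Friday

JDN 2661915 mod 7 = 4, and JDN 0 was a Monday, so this is a Friday.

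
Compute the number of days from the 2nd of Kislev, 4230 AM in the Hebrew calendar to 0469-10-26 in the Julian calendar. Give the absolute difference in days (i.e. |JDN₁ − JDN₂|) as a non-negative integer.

JDN of the first date = 1892686.
JDN of the second date = 1892659.
|1892659 − 1892686| = 27.

27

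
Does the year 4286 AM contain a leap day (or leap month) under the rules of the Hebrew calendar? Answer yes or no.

yes

Hebrew year 4286 is year 11 of its 19-year Metonic cycle; leap years are at positions 3, 6, 8, 11, 14, 17, 19, so it is a leap year (13 months).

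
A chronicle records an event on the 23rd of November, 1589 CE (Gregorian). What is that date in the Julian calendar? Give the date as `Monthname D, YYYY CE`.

November 13, 1589 CE

For dates in this range the Gregorian date is 10 days ahead of the Julian.
23 November 1589 Gregorian − 10 days → 13 November 1589 Julian.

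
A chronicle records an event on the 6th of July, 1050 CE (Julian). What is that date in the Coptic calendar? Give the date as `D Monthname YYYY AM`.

Both dates share Julian Day Number 2104757; in the Coptic calendar that is 12 Epip 766 AM.

12 Epip 766 AM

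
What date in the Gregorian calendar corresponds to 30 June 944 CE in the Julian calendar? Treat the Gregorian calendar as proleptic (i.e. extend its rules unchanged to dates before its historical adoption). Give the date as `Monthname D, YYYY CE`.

For dates in this range the Gregorian date is 5 days ahead of the Julian.
30 June 944 Julian + 5 days → 5 July 944 Gregorian.

July 5, 944 CE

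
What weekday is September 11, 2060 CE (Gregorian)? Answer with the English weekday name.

Since JDN mod 7 = 5 (0 = Monday), the day is Saturday.

Saturday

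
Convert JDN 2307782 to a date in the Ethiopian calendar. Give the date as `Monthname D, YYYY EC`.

The Gregorian equivalent of JDN 2307782 is 23 May 1606.
In the Ethiopian calendar that day is Ginbot 18, 1598 EC.

Ginbot 18, 1598 EC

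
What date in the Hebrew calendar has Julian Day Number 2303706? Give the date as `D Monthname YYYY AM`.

16 Nisan 5355 AM

JDN 2303706 is 26 March 1595 in the Gregorian calendar.
In the Hebrew calendar that day is 16 Nisan 5355 AM.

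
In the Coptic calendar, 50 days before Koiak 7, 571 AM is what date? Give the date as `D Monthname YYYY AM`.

17 Paopi 571 AM

Counting 50 days back from JDN 2033318 reaches JDN 2033268, which is 17 Paopi 571 AM.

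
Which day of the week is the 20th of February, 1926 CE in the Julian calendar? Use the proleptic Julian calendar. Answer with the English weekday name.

Friday

In the Gregorian calendar this is 5 March 1926 (JDN 2424580).
Since JDN mod 7 = 4 (0 = Monday), the day is Friday.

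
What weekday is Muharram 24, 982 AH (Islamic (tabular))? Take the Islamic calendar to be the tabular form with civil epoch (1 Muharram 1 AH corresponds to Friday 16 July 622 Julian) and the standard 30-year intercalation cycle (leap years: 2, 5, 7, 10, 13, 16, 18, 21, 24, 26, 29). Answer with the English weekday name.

Sunday

Equivalently 26 May 1574 Gregorian, JDN 2296097.
JDN 2296097 mod 7 = 6, and JDN 0 was a Monday, so this is a Sunday.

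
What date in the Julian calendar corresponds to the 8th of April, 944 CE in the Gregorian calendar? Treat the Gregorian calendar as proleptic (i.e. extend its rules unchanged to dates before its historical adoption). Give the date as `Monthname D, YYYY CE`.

April 3, 944 CE

The Julian–Gregorian offset here is 5 days (Julian trailing).
8 April 944 Gregorian − 5 days → 3 April 944 Julian.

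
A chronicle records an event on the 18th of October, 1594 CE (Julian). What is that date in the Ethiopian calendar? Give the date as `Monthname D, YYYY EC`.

Tikimt 21, 1587 EC

Julian Day Number of the source date = 2303557.
Converting JDN 2303557 to the Ethiopian calendar gives 21 Tikimt 1587 EC.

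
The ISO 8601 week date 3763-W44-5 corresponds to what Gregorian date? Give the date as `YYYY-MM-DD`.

3763-11-04

ISO week 1 of 3763 is the week containing the first Thursday of 3763.
Week 44, day 5 (Friday) lands on 3763-11-04.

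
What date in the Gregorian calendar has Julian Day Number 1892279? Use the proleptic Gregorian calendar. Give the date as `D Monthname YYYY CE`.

JDN 2451545 is 1 Jan 2000; 1892279 is −559266 days from there.

12 October 468 CE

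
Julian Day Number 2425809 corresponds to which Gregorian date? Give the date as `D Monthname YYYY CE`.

16 July 1929 CE

Counting from JDN 2299161 = 15 Oct 1582 gives an offset of 126648 days.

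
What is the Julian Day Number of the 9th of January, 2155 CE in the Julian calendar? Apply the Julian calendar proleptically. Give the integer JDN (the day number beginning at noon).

2508180

In the Gregorian calendar the same day is 23 January 2155.
JDN 2451545 is 1 January 2000 CE (Gregorian); the target day is +56635 days from there, so JDN = 2508180.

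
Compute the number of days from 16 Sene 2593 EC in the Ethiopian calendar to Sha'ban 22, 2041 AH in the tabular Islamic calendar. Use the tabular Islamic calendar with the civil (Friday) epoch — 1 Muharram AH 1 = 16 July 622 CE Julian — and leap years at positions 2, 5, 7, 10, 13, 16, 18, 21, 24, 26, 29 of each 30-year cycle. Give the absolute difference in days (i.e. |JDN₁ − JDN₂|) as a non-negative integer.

JDN of the first date = 2671234.
JDN of the second date = 2671576.
|2671576 − 2671234| = 342.

342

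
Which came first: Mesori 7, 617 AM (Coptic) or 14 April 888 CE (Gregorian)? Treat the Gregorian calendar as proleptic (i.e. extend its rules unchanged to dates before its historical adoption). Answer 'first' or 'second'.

second

Converting both to JDN: 2050360 vs 2045500; the smaller is the second.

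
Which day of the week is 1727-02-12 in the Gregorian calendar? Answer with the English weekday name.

JDN 2351876 mod 7 = 2, and JDN 0 was a Monday, so this is a Wednesday.

Wednesday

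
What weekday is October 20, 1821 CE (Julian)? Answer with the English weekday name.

Equivalently 1 November 1821 Gregorian, JDN 2386471.
Since JDN mod 7 = 3 (0 = Monday), the day is Thursday.

Thursday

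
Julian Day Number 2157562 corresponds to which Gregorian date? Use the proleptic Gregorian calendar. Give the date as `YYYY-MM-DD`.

1195-02-07

JDN 2451545 is 1 Jan 2000; 2157562 is −293983 days from there.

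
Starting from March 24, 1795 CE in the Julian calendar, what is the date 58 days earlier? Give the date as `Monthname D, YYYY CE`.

January 25, 1795 CE

JDN of March 24, 1795 CE = 2376764.
2376764 − 58 = 2376706.
JDN 2376706 in the Julian calendar is January 25, 1795 CE.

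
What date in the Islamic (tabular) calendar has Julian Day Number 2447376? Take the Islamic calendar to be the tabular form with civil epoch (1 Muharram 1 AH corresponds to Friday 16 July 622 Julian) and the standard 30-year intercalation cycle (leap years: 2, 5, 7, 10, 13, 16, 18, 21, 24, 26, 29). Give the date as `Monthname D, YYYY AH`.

Dhu al-Hijjah 18, 1408 AH

JDN 2447376 is 2 August 1988 in the Gregorian calendar.
In the tabular Islamic calendar that day is Dhu al-Hijjah 18, 1408 AH.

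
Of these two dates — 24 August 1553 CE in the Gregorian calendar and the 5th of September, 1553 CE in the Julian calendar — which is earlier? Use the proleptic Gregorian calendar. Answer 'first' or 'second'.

first

The two dates have Julian Day Numbers 2288517 and 2288539 respectively.
Since 2288517 < 2288539, the first date comes first.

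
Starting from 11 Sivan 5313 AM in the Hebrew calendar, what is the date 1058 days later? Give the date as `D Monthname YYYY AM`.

The starting date is JDN 2288435; 2288435 + 1058 = 2289493.
JDN 2289493 corresponds to 6 Iyar 5316 AM.

6 Iyar 5316 AM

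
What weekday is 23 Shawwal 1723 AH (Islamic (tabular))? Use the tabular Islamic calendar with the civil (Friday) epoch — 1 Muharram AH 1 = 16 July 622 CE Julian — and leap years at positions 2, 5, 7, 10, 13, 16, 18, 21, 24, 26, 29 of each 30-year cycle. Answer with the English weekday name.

Sunday

Equivalently 21 January 2294 Gregorian, JDN 2558947.
2558947 ≡ 6 (mod 7); counting from Monday = 0 gives Sunday.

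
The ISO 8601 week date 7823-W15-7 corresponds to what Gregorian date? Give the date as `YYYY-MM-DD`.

7823-04-13

ISO week 1 of 7823 is the week containing the first Thursday of 7823.
Week 15, day 7 (Sunday) lands on 7823-04-13.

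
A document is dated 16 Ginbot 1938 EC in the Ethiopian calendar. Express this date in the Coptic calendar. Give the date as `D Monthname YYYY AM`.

The source date corresponds to 24 May 1946 in the Gregorian calendar (JDN 2431965).
That day falls on 16 Pashons 1662 AM in the Coptic calendar.

16 Pashons 1662 AM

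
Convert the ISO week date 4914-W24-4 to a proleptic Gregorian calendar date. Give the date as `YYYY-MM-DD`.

ISO week 1 of 4914 is the week containing the first Thursday of 4914.
Week 24, day 4 (Thursday) lands on 4914-06-14.

4914-06-14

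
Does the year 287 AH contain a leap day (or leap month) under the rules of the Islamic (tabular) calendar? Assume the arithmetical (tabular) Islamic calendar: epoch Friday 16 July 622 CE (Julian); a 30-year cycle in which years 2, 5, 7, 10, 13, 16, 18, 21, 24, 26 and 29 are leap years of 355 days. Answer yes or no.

Year 287 AH is year 17 of its 30-year cycle; leap positions are 2, 5, 7, 10, 13, 16, 18, 21, 24, 26, 29, so it is a common year (354 days).

no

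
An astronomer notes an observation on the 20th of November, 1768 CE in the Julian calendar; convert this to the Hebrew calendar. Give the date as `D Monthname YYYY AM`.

21 Kislev 5529 AM

The source date corresponds to 1 December 1768 in the Gregorian calendar (JDN 2367144).
That day falls on 21 Kislev 5529 AM in the Hebrew calendar.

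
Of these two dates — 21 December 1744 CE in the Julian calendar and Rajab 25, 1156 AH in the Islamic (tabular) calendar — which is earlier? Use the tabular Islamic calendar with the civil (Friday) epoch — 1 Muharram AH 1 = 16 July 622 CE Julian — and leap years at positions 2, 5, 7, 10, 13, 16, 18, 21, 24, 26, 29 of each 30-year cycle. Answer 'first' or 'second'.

First date → JDN 2358409; second date → JDN 2357934.
JDN 2357934 < JDN 2358409, so the second date is earlier.

second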